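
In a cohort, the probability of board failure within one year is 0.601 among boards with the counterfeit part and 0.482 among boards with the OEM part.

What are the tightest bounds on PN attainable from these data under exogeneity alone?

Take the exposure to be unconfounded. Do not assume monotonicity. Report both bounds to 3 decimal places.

Let p₁ = 0.601, p₀ = 0.482.
Under exogeneity alone the bounds on PN are max{0,(p₁−p₀)/p₁} ≤ PN ≤ min{1,(1−p₀)/p₁}.
  lower = (p₁ − p₀)/p₁ = 0.119 / 0.601 ≈ 0.1980
  upper = min{1, (1 − p₀)/p₁} = 0.518 / 0.601 ≈ 0.8619

0.198 ≤ PN ≤ 0.862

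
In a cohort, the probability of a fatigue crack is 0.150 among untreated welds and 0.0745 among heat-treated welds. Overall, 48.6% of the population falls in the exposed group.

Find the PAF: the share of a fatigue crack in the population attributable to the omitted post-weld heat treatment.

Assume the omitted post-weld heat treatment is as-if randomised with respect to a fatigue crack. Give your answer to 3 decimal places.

Let p₁ = 0.15, p₀ = 0.0745.
Overall risk P(Y=1) = π·p₁ + (1−π)·p₀ = 0.486×0.15 + 0.514×0.0745 = 0.11119.
Under exogeneity, PAF = [P(Y=1) − p₀] / P(Y=1).
PAF = (0.11119 − 0.0745) / 0.11119 ≈ 0.3300

PAF ≈ 0.330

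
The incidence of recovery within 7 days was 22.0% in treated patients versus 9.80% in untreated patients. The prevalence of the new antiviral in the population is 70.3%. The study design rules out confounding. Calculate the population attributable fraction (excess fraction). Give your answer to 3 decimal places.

PAF ≈ 0.467

p₁ = 0.22, p₀ = 0.098.
Overall risk P(Y=1) = π·p₁ + (1−π)·p₀ = 0.703×0.22 + 0.297×0.098 = 0.18377.
Under exogeneity, PAF = [P(Y=1) − p₀] / P(Y=1).
PAF = (0.18377 − 0.098) / 0.18377 ≈ 0.4667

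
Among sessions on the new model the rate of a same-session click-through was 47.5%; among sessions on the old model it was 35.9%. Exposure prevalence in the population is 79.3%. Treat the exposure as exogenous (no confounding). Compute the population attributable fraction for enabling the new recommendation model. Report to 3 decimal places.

PAF ≈ 0.204

p₁ = 0.475, p₀ = 0.359.
Overall risk P(Y=1) = π·p₁ + (1−π)·p₀ = 0.793×0.475 + 0.207×0.359 = 0.45099.
Under exogeneity, PAF = [P(Y=1) − p₀] / P(Y=1).
PAF = (0.45099 − 0.359) / 0.45099 ≈ 0.2040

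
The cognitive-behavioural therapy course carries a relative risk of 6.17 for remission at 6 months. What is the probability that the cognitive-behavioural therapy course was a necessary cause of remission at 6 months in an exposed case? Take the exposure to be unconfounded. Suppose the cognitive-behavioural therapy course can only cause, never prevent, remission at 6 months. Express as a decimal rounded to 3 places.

PN ≈ 0.838

Under exogeneity and monotonicity, PN = (RR − 1) / RR = 1 − 1/RR.
PN = (6.17 − 1) / 6.17 = 5.17 / 6.17 ≈ 0.8379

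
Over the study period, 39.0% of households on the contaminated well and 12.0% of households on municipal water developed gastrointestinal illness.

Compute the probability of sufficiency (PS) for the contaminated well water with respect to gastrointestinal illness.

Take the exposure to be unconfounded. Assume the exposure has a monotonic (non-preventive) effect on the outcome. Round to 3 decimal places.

p₁ = 0.39, p₀ = 0.12.
Under exogeneity and monotonicity, PS = (p₁ − p₀) / (1 − p₀).
PS = (0.39 − 0.12) / (1 − 0.12) = 0.27 / 0.88 ≈ 0.3068

PS ≈ 0.307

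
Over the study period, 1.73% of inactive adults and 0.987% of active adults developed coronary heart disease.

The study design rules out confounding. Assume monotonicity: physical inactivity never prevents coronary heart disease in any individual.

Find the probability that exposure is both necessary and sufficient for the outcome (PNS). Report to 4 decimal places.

PNS ≈ 0.0074

p₁ = 0.0173, p₀ = 0.00987.
Under exogeneity and monotonicity, PNS = p₁ − p₀.
PNS = 0.0173 − 0.00987 = 0.00743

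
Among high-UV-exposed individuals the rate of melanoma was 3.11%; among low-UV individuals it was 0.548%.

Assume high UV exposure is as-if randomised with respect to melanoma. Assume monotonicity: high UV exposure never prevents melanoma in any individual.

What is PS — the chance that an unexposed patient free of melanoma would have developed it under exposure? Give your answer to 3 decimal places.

p₁ = 0.0311, p₀ = 0.00548.
Under exogeneity and monotonicity, PS = (p₁ − p₀) / (1 − p₀).
PS = (0.0311 − 0.00548) / (1 − 0.00548) = 0.02562 / 0.99452 ≈ 0.0258

PS ≈ 0.026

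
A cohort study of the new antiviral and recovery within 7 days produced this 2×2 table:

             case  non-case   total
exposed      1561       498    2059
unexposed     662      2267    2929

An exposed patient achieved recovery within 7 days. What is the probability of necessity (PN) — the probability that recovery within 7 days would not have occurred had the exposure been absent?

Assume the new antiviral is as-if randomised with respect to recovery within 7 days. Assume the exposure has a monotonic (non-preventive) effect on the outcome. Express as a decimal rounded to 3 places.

p₁ = P(outcome | exposed) = 1561/2059 = 0.75814
p₀ = P(outcome | unexposed) = 662/2929 = 0.22602
Under exogeneity and monotonicity, PN = (p₁ − p₀) / p₁.
PN = (0.75814 − 0.22602) / 0.75814 = 0.53212 / 0.75814 ≈ 0.7019

PN ≈ 0.702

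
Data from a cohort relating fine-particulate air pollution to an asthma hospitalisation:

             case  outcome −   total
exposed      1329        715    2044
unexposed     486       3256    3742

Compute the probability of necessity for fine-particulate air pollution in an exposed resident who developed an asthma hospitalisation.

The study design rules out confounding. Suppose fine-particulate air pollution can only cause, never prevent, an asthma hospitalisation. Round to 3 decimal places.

p₁ = P(outcome | exposed) = 1329/2044 = 0.6502
p₀ = P(outcome | unexposed) = 486/3742 = 0.12988
Under exogeneity and monotonicity, PN = (p₁ − p₀)/p₁.
PN = (0.6502 − 0.12988) / 0.6502 ≈ 0.8002

PN ≈ 0.800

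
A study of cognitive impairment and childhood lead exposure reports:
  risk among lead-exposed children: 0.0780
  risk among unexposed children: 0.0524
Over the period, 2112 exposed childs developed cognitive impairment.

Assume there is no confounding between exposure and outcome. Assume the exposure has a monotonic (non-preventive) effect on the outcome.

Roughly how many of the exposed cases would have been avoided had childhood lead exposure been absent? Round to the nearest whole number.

about 693 cases

Let p₁ = 0.078, p₀ = 0.0524.
PN = (p₁ − p₀)/p₁ = (0.078 − 0.0524) / 0.078 ≈ 0.32821.
Attributable cases ≈ PN × (exposed cases) = 0.32821 × 2112 ≈ 693.17.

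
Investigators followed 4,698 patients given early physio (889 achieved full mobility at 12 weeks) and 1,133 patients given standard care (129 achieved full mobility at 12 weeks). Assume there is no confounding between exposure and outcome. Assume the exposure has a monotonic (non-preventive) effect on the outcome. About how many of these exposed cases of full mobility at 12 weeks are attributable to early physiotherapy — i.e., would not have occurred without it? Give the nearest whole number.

about 354 cases

p₁ = P(outcome | exposed) = 889/4698 = 0.18923
p₀ = P(outcome | unexposed) = 129/1133 = 0.11386
PN = (p₁ − p₀)/p₁ = (0.18923 − 0.11386) / 0.18923 ≈ 0.39831.
Attributable cases ≈ PN × (exposed cases) = 0.39831 × 889 ≈ 354.10.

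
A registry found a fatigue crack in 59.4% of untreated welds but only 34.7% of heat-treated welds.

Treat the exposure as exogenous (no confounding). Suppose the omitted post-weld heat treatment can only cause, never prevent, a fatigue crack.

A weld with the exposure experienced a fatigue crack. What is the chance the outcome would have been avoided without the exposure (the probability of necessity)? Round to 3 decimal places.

PN ≈ 0.416

p₁ = 0.594, p₀ = 0.347.
Under exogeneity and monotonicity, PN = (p₁ − p₀) / p₁.
PN = (0.594 − 0.347) / 0.594 = 0.247 / 0.594 ≈ 0.4158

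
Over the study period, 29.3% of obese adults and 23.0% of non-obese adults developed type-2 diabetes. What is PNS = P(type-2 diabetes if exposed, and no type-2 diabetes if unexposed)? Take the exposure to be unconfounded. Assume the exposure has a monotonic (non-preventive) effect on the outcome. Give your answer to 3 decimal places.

p₁ = 0.293, p₀ = 0.23.
Under exogeneity and monotonicity, PNS = p₁ − p₀.
PNS = 0.293 − 0.23 = 0.063

PNS ≈ 0.063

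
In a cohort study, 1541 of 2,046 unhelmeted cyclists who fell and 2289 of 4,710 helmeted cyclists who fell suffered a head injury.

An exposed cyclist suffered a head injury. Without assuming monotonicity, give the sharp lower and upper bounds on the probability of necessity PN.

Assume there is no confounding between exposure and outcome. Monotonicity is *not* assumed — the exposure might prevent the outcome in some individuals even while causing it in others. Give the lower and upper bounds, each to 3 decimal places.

0.355 ≤ PN ≤ 0.682

p₁ = P(outcome | exposed) = 1541/2046 = 0.75318
p₀ = P(outcome | unexposed) = 2289/4710 = 0.48599
Under exogeneity alone the bounds on PN are max{0,(p₁−p₀)/p₁} ≤ PN ≤ min{1,(1−p₀)/p₁}.
  lower = (p₁ − p₀)/p₁ = 0.26719 / 0.75318 ≈ 0.3548
  upper = min{1, (1 − p₀)/p₁} = 0.51401 / 0.75318 ≈ 0.6825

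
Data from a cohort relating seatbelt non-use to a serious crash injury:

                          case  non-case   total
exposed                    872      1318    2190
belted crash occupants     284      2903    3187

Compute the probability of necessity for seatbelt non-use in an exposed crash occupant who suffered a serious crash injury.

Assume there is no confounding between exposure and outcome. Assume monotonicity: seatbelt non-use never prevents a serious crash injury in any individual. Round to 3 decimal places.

p₁ = P(outcome | exposed) = 872/2190 = 0.39817
p₀ = P(outcome | unexposed) = 284/3187 = 0.089112
Under exogeneity and monotonicity, PN = (p₁ − p₀)/p₁.
PN = (0.39817 − 0.089112) / 0.39817 ≈ 0.7762

PN ≈ 0.776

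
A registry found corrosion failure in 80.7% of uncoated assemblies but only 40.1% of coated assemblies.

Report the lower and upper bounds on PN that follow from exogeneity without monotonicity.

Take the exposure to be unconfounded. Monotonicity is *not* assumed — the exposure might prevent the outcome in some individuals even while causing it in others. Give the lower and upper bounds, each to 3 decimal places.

0.503 ≤ PN ≤ 0.742

p₁ = 0.807, p₀ = 0.401.
Under exogeneity alone the bounds on PN are max{0,(p₁−p₀)/p₁} ≤ PN ≤ min{1,(1−p₀)/p₁}.
  lower = (p₁ − p₀)/p₁ = 0.406 / 0.807 ≈ 0.5031
  upper = min{1, (1 − p₀)/p₁} = 0.599 / 0.807 ≈ 0.7423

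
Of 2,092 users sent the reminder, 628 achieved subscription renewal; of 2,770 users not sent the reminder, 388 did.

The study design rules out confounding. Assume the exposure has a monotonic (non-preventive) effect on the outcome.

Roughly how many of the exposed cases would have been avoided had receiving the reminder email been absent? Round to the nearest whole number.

p₁ = P(outcome | exposed) = 628/2092 = 0.30019
p₀ = P(outcome | unexposed) = 388/2770 = 0.14007
PN = (p₁ − p₀)/p₁ = (0.30019 − 0.14007) / 0.30019 ≈ 0.53339.
Attributable cases ≈ PN × (exposed cases) = 0.53339 × 628 ≈ 334.97.

about 335 cases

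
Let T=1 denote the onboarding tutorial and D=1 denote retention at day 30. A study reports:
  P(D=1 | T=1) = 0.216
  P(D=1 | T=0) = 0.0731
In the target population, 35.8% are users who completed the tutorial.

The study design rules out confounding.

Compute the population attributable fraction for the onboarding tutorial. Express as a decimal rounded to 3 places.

Let p₁ = 0.216, p₀ = 0.0731.
Overall risk P(Y=1) = π·p₁ + (1−π)·p₀ = 0.358×0.216 + 0.642×0.0731 = 0.12426.
Under exogeneity, PAF = [P(Y=1) − p₀] / P(Y=1).
PAF = (0.12426 − 0.0731) / 0.12426 ≈ 0.4117

PAF ≈ 0.412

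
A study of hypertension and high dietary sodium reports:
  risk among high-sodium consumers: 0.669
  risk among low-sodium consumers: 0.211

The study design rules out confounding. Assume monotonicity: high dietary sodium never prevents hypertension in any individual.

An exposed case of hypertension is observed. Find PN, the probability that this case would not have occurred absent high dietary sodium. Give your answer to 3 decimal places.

PN ≈ 0.685

Let p₁ = 0.669, p₀ = 0.211.
Under exogeneity and monotonicity, PN = (p₁ − p₀) / p₁.
PN = (0.669 − 0.211) / 0.669 = 0.458 / 0.669 ≈ 0.6846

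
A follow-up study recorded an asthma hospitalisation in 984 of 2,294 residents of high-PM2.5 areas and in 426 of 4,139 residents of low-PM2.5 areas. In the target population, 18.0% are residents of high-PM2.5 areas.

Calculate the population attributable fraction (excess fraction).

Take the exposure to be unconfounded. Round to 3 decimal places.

p₁ = P(outcome | exposed) = 984/2294 = 0.42895
p₀ = P(outcome | unexposed) = 426/4139 = 0.10292
Overall risk P(Y=1) = π·p₁ + (1−π)·p₀ = 0.18×0.42895 + 0.82×0.10292 = 0.16161.
Under exogeneity, PAF = [P(Y=1) − p₀] / P(Y=1).
PAF = (0.16161 − 0.10292) / 0.16161 ≈ 0.3631

PAF ≈ 0.363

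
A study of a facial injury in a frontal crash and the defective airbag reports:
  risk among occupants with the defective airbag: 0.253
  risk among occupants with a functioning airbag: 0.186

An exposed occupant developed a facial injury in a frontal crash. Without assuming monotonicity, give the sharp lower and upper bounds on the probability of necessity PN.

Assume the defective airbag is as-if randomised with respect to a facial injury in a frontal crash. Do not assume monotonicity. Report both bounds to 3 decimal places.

0.265 ≤ PN ≤ 1.000

Let p₁ = 0.253, p₀ = 0.186.
Under exogeneity alone the bounds on PN are max{0,(p₁−p₀)/p₁} ≤ PN ≤ min{1,(1−p₀)/p₁}.
  lower = (p₁ − p₀)/p₁ = 0.067 / 0.253 ≈ 0.2648
  upper = min{1, (1 − p₀)/p₁} = 0.814 / 0.253 ≈ 3.2174 → capped at 1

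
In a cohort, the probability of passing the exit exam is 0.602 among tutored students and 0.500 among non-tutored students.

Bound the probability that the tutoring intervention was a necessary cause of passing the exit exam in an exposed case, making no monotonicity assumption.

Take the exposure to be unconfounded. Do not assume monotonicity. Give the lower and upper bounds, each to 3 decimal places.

Let p₁ = 0.602, p₀ = 0.5.
Under exogeneity alone the bounds on PN are max{0,(p₁−p₀)/p₁} ≤ PN ≤ min{1,(1−p₀)/p₁}.
  lower = (p₁ − p₀)/p₁ = 0.102 / 0.602 ≈ 0.1694
  upper = min{1, (1 − p₀)/p₁} = 0.5 / 0.602 ≈ 0.8306

0.169 ≤ PN ≤ 0.831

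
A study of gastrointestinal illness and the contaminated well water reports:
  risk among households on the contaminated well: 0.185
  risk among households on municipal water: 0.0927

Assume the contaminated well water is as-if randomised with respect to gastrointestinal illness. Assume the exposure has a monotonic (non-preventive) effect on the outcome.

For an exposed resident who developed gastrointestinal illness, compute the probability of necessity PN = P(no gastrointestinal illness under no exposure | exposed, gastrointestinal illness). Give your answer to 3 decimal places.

PN ≈ 0.499

Let p₁ = 0.185, p₀ = 0.0927.
Under exogeneity and monotonicity, PN = (p₁ − p₀) / p₁.
PN = (0.185 − 0.0927) / 0.185 = 0.0923 / 0.185 ≈ 0.4989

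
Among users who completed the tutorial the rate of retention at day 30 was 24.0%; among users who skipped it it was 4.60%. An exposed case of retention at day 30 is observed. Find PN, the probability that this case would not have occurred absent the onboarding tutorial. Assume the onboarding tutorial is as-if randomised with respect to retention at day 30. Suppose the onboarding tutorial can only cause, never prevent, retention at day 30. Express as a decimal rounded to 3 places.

PN ≈ 0.808

p₁ = 0.24, p₀ = 0.046.
Under exogeneity and monotonicity, PN = (p₁ − p₀) / p₁.
PN = (0.24 − 0.046) / 0.24 = 0.194 / 0.24 ≈ 0.8083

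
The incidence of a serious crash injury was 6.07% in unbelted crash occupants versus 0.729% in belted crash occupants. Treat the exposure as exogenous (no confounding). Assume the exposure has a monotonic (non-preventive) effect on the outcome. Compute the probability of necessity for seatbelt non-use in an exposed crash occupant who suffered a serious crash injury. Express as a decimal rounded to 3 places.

PN ≈ 0.880

p₁ = 0.0607, p₀ = 0.00729.
Under exogeneity and monotonicity, PN = (p₁ − p₀) / p₁.
PN = (0.0607 − 0.00729) / 0.0607 = 0.05341 / 0.0607 ≈ 0.8799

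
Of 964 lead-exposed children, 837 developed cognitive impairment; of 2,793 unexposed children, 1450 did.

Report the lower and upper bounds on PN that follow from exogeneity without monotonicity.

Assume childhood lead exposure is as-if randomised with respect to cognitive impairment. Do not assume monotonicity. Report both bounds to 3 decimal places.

p₁ = P(outcome | exposed) = 837/964 = 0.86826
p₀ = P(outcome | unexposed) = 1450/2793 = 0.51916
Under exogeneity alone the bounds on PN are max{0,(p₁−p₀)/p₁} ≤ PN ≤ min{1,(1−p₀)/p₁}.
  lower = (p₁ − p₀)/p₁ = 0.3491 / 0.86826 ≈ 0.4021
  upper = min{1, (1 − p₀)/p₁} = 0.48084 / 0.86826 ≈ 0.5538

0.402 ≤ PN ≤ 0.554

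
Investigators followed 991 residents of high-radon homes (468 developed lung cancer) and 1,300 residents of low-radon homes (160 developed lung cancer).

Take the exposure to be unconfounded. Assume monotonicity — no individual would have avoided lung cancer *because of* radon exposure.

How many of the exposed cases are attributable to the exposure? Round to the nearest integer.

about 346 cases

p₁ = P(outcome | exposed) = 468/991 = 0.47225
p₀ = P(outcome | unexposed) = 160/1300 = 0.12308
PN = (p₁ − p₀)/p₁ = (0.47225 − 0.12308) / 0.47225 ≈ 0.73938.
Attributable cases ≈ PN × (exposed cases) = 0.73938 × 468 ≈ 346.03.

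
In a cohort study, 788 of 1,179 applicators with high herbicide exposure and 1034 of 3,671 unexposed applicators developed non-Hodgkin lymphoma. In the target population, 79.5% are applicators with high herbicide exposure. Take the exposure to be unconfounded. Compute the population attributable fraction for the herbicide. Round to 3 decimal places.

p₁ = P(outcome | exposed) = 788/1179 = 0.66836
p₀ = P(outcome | unexposed) = 1034/3671 = 0.28167
Overall risk P(Y=1) = π·p₁ + (1−π)·p₀ = 0.795×0.66836 + 0.205×0.28167 = 0.58909.
Under exogeneity, PAF = [P(Y=1) − p₀] / P(Y=1).
PAF = (0.58909 − 0.28167) / 0.58909 ≈ 0.5219

PAF ≈ 0.522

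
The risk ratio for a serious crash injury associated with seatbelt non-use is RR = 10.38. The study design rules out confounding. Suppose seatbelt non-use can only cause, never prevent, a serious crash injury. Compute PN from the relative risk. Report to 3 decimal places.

Under exogeneity and monotonicity, PN = (RR − 1) / RR = 1 − 1/RR.
PN = (10.38 − 1) / 10.38 = 9.38 / 10.38 ≈ 0.9037

PN ≈ 0.904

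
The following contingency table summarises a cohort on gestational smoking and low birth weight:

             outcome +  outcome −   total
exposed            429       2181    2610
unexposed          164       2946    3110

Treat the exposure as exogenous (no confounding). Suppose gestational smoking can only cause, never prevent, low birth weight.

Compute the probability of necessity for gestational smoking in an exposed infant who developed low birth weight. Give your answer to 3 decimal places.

PN ≈ 0.679

p₁ = P(outcome | exposed) = 429/2610 = 0.16437
p₀ = P(outcome | unexposed) = 164/3110 = 0.052733
Under exogeneity and monotonicity, PN = (p₁ − p₀)/p₁.
PN = (0.16437 − 0.052733) / 0.16437 ≈ 0.6792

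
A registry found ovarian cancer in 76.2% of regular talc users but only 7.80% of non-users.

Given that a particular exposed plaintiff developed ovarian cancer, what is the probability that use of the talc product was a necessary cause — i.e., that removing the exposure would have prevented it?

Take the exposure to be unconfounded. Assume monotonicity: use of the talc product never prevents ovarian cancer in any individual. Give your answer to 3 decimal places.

PN ≈ 0.898

p₁ = 0.762, p₀ = 0.078.
Under exogeneity and monotonicity, PN = (p₁ − p₀) / p₁.
PN = (0.762 − 0.078) / 0.762 = 0.684 / 0.762 ≈ 0.8976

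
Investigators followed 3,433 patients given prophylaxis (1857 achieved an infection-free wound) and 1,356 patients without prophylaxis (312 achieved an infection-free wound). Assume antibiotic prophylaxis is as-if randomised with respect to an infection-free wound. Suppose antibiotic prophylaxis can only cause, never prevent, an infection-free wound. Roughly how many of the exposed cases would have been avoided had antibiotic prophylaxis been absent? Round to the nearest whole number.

about 1067 cases

p₁ = P(outcome | exposed) = 1857/3433 = 0.54093
p₀ = P(outcome | unexposed) = 312/1356 = 0.23009
PN = (p₁ − p₀)/p₁ = (0.54093 − 0.23009) / 0.54093 ≈ 0.57464.
Attributable cases ≈ PN × (exposed cases) = 0.57464 × 1857 ≈ 1067.11.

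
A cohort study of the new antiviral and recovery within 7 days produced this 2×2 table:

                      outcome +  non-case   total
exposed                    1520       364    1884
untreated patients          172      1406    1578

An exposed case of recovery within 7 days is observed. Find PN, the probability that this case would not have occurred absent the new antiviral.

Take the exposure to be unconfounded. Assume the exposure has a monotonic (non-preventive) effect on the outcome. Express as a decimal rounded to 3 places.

PN ≈ 0.865

p₁ = P(outcome | exposed) = 1520/1884 = 0.80679
p₀ = P(outcome | unexposed) = 172/1578 = 0.109
Under exogeneity and monotonicity, PN = (p₁ − p₀)/p₁.
PN = (0.80679 − 0.109) / 0.80679 ≈ 0.8649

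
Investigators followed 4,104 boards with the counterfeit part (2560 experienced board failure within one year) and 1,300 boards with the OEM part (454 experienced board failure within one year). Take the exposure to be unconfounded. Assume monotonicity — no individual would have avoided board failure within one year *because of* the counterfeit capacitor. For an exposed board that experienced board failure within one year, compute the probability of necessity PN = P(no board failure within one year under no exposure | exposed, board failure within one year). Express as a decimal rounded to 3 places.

p₁ = P(outcome | exposed) = 2560/4104 = 0.62378
p₀ = P(outcome | unexposed) = 454/1300 = 0.34923
Under exogeneity and monotonicity, PN = (p₁ − p₀) / p₁.
PN = (0.62378 − 0.34923) / 0.62378 = 0.27455 / 0.62378 ≈ 0.4401

PN ≈ 0.440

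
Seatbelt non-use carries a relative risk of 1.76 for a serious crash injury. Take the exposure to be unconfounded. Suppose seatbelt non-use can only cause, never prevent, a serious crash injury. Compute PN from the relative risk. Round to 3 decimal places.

Under exogeneity and monotonicity, PN = (RR − 1) / RR = 1 − 1/RR.
PN = (1.76 − 1) / 1.76 = 0.76 / 1.76 ≈ 0.4318

PN ≈ 0.432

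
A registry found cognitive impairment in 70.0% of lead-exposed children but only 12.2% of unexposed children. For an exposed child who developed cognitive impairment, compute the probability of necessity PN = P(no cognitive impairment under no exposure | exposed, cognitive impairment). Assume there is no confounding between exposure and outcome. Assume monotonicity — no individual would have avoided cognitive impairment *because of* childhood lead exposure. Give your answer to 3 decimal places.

PN ≈ 0.826

p₁ = 0.7, p₀ = 0.122.
Under exogeneity and monotonicity, PN = (p₁ − p₀) / p₁.
PN = (0.7 − 0.122) / 0.7 = 0.578 / 0.7 ≈ 0.8257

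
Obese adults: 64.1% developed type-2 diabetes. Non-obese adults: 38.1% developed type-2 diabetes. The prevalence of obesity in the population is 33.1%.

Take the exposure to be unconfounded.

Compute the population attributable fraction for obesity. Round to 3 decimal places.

p₁ = 0.641, p₀ = 0.381.
Overall risk P(Y=1) = π·p₁ + (1−π)·p₀ = 0.331×0.641 + 0.669×0.381 = 0.46706.
Under exogeneity, PAF = [P(Y=1) − p₀] / P(Y=1).
PAF = (0.46706 − 0.381) / 0.46706 ≈ 0.1843

PAF ≈ 0.184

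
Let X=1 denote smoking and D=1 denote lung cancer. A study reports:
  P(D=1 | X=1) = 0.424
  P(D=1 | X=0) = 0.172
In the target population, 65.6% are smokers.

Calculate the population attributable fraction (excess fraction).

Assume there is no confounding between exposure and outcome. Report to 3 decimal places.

Let p₁ = 0.424, p₀ = 0.172.
Overall risk P(Y=1) = π·p₁ + (1−π)·p₀ = 0.656×0.424 + 0.344×0.172 = 0.33731.
Under exogeneity, PAF = [P(Y=1) − p₀] / P(Y=1).
PAF = (0.33731 − 0.172) / 0.33731 ≈ 0.4901

PAF ≈ 0.490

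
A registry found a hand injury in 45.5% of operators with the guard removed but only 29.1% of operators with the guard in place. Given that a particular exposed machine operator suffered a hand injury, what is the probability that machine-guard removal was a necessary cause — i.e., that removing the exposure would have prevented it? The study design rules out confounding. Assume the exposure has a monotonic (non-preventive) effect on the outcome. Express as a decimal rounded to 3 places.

p₁ = 0.455, p₀ = 0.291.
Under exogeneity and monotonicity, PN = (p₁ − p₀) / p₁.
PN = (0.455 − 0.291) / 0.455 = 0.164 / 0.455 ≈ 0.3604

PN ≈ 0.360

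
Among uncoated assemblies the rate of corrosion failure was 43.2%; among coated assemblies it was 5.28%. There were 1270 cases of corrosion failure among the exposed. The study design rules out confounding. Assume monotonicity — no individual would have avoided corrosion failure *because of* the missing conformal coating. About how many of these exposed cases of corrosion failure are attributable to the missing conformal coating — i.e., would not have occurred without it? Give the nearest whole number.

about 1115 cases

p₁ = 0.432, p₀ = 0.0528.
PN = (p₁ − p₀)/p₁ = (0.432 − 0.0528) / 0.432 ≈ 0.87778.
Attributable cases ≈ PN × (exposed cases) = 0.87778 × 1270 ≈ 1114.78.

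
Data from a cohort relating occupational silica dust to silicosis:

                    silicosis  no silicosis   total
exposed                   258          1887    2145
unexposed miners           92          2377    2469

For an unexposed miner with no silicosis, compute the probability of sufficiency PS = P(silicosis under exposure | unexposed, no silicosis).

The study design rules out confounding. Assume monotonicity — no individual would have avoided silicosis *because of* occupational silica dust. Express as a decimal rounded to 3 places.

p₁ = P(outcome | exposed) = 258/2145 = 0.12028
p₀ = P(outcome | unexposed) = 92/2469 = 0.037262
Under exogeneity and monotonicity, PS = (p₁ − p₀)/(1 − p₀).
PS = (0.12028 − 0.037262) / 0.96274 ≈ 0.0862

PS ≈ 0.086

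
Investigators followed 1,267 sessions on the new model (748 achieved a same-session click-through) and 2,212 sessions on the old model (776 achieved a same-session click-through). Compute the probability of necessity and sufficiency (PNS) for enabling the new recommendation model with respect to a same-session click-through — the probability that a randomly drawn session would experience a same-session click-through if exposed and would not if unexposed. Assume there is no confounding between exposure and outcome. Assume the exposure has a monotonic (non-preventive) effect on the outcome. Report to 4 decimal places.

PNS ≈ 0.2396

p₁ = P(outcome | exposed) = 748/1267 = 0.59037
p₀ = P(outcome | unexposed) = 776/2212 = 0.35081
Under exogeneity and monotonicity, PNS = p₁ − p₀.
PNS = 0.59037 − 0.35081 = 0.23956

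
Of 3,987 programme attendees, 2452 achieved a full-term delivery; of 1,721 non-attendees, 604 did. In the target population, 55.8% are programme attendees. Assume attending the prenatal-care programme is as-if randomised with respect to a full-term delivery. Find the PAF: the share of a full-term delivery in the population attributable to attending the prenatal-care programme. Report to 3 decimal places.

PAF ≈ 0.296

p₁ = P(outcome | exposed) = 2452/3987 = 0.615
p₀ = P(outcome | unexposed) = 604/1721 = 0.35096
Overall risk P(Y=1) = π·p₁ + (1−π)·p₀ = 0.558×0.615 + 0.442×0.35096 = 0.49829.
Under exogeneity, PAF = [P(Y=1) − p₀] / P(Y=1).
PAF = (0.49829 − 0.35096) / 0.49829 ≈ 0.2957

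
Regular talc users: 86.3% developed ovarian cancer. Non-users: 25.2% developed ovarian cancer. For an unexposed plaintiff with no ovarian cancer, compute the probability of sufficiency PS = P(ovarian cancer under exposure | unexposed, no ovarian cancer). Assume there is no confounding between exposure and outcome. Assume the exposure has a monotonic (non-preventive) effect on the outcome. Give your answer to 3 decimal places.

PS ≈ 0.817

p₁ = 0.863, p₀ = 0.252.
Under exogeneity and monotonicity, PS = (p₁ − p₀) / (1 − p₀).
PS = (0.863 − 0.252) / (1 − 0.252) = 0.611 / 0.748 ≈ 0.8168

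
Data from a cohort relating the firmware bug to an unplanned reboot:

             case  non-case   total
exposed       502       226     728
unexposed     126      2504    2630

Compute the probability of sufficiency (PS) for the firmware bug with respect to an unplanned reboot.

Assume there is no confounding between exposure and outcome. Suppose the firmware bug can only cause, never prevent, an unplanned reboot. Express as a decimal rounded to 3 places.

p₁ = P(outcome | exposed) = 502/728 = 0.68956
p₀ = P(outcome | unexposed) = 126/2630 = 0.047909
Under exogeneity and monotonicity, PS = (p₁ − p₀)/(1 − p₀).
PS = (0.68956 − 0.047909) / 0.95209 ≈ 0.6739

PS ≈ 0.674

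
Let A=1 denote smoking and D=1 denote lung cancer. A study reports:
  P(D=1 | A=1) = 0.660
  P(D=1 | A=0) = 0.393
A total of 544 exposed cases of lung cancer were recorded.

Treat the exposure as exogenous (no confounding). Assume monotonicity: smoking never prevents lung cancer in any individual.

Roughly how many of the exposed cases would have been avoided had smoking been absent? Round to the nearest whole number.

about 220 cases

Let p₁ = 0.66, p₀ = 0.393.
PN = (p₁ − p₀)/p₁ = (0.66 − 0.393) / 0.66 ≈ 0.40455.
Attributable cases ≈ PN × (exposed cases) = 0.40455 × 544 ≈ 220.07.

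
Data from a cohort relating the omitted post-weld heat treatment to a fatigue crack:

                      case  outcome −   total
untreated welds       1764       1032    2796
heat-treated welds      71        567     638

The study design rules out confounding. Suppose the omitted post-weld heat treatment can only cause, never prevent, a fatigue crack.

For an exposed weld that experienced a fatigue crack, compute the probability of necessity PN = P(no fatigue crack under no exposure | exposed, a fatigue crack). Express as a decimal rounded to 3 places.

p₁ = P(outcome | exposed) = 1764/2796 = 0.6309
p₀ = P(outcome | unexposed) = 71/638 = 0.11129
Under exogeneity and monotonicity, PN = (p₁ − p₀)/p₁.
PN = (0.6309 − 0.11129) / 0.6309 ≈ 0.8236

PN ≈ 0.824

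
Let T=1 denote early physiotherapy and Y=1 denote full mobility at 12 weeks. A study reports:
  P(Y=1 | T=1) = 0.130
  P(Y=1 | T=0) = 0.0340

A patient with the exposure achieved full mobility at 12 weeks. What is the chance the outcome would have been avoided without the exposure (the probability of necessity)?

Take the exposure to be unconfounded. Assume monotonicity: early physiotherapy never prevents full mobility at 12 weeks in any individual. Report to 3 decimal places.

PN ≈ 0.738

Let p₁ = 0.13, p₀ = 0.034.
Under exogeneity and monotonicity, PN = (p₁ − p₀) / p₁.
PN = (0.13 − 0.034) / 0.13 = 0.096 / 0.13 ≈ 0.7385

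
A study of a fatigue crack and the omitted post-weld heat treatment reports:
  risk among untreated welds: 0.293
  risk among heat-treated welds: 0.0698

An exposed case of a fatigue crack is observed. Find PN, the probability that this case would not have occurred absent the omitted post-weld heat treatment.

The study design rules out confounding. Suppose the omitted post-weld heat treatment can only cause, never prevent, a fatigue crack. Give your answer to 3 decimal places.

Let p₁ = 0.293, p₀ = 0.0698.
Under exogeneity and monotonicity, PN = (p₁ − p₀) / p₁.
PN = (0.293 − 0.0698) / 0.293 = 0.2232 / 0.293 ≈ 0.7618

PN ≈ 0.762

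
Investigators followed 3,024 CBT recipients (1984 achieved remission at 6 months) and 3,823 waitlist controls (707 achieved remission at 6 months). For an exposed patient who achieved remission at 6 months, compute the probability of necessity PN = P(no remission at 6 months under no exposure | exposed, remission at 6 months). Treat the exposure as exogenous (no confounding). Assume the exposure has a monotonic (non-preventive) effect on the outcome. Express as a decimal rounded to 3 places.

p₁ = P(outcome | exposed) = 1984/3024 = 0.65608
p₀ = P(outcome | unexposed) = 707/3823 = 0.18493
Under exogeneity and monotonicity, PN = (p₁ − p₀) / p₁.
PN = (0.65608 − 0.18493) / 0.65608 = 0.47115 / 0.65608 ≈ 0.7181

PN ≈ 0.718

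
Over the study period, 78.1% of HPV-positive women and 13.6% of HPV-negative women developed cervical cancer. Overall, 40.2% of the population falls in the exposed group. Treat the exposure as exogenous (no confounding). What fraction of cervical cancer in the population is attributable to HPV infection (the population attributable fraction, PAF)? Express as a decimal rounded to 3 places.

PAF ≈ 0.656

p₁ = 0.781, p₀ = 0.136.
Overall risk P(Y=1) = π·p₁ + (1−π)·p₀ = 0.402×0.781 + 0.598×0.136 = 0.39529.
Under exogeneity, PAF = [P(Y=1) − p₀] / P(Y=1).
PAF = (0.39529 − 0.136) / 0.39529 ≈ 0.6559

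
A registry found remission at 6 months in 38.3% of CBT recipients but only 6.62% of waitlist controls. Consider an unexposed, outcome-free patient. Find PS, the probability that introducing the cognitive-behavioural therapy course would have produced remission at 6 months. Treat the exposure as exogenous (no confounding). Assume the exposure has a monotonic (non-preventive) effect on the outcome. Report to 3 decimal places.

p₁ = 0.383, p₀ = 0.0662.
Under exogeneity and monotonicity, PS = (p₁ − p₀) / (1 − p₀).
PS = (0.383 − 0.0662) / (1 − 0.0662) = 0.3168 / 0.9338 ≈ 0.3393

PS ≈ 0.339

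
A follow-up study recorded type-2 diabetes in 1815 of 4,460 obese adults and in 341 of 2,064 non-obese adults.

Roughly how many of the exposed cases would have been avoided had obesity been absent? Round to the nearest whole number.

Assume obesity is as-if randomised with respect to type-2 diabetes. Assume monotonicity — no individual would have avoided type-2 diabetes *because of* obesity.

about 1078 cases

p₁ = P(outcome | exposed) = 1815/4460 = 0.40695
p₀ = P(outcome | unexposed) = 341/2064 = 0.16521
PN = (p₁ − p₀)/p₁ = (0.40695 − 0.16521) / 0.40695 ≈ 0.59402.
Attributable cases ≈ PN × (exposed cases) = 0.59402 × 1815 ≈ 1078.15.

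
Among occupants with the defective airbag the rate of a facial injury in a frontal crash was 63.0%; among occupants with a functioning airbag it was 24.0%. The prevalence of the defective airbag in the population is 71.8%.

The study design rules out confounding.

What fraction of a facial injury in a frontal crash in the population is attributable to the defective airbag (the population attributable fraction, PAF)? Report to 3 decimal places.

p₁ = 0.63, p₀ = 0.24.
Overall risk P(Y=1) = π·p₁ + (1−π)·p₀ = 0.718×0.63 + 0.282×0.24 = 0.52002.
Under exogeneity, PAF = [P(Y=1) − p₀] / P(Y=1).
PAF = (0.52002 − 0.24) / 0.52002 ≈ 0.5385

PAF ≈ 0.538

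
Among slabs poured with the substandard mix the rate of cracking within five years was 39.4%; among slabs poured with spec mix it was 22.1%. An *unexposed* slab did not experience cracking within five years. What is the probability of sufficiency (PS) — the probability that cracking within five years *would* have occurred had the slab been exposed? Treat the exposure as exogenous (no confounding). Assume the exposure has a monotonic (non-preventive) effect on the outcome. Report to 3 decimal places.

PS ≈ 0.222

p₁ = 0.394, p₀ = 0.221.
Under exogeneity and monotonicity, PS = (p₁ − p₀) / (1 − p₀).
PS = (0.394 − 0.221) / (1 − 0.221) = 0.173 / 0.779 ≈ 0.2221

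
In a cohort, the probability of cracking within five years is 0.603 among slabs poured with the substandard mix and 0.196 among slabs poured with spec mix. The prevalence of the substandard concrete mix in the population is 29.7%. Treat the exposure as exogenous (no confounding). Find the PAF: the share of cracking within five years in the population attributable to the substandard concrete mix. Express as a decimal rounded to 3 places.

Let p₁ = 0.603, p₀ = 0.196.
Overall risk P(Y=1) = π·p₁ + (1−π)·p₀ = 0.297×0.603 + 0.703×0.196 = 0.31688.
Under exogeneity, PAF = [P(Y=1) − p₀] / P(Y=1).
PAF = (0.31688 − 0.196) / 0.31688 ≈ 0.3815

PAF ≈ 0.381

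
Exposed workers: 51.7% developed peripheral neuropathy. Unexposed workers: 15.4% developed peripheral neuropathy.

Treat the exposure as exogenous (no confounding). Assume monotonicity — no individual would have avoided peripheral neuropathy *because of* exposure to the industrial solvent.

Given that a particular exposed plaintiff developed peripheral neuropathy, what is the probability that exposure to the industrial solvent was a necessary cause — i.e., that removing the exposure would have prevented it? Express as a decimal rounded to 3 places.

p₁ = 0.517, p₀ = 0.154.
Under exogeneity and monotonicity, PN = (p₁ − p₀) / p₁.
PN = (0.517 − 0.154) / 0.517 = 0.363 / 0.517 ≈ 0.7021

PN ≈ 0.702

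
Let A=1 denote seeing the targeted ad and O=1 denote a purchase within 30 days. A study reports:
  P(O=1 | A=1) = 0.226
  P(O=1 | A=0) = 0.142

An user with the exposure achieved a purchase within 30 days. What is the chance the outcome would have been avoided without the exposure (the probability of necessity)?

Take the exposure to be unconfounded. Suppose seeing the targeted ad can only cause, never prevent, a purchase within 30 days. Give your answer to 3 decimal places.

PN ≈ 0.372

Let p₁ = 0.226, p₀ = 0.142.
Under exogeneity and monotonicity, PN = (p₁ − p₀) / p₁.
PN = (0.226 − 0.142) / 0.226 = 0.084 / 0.226 ≈ 0.3717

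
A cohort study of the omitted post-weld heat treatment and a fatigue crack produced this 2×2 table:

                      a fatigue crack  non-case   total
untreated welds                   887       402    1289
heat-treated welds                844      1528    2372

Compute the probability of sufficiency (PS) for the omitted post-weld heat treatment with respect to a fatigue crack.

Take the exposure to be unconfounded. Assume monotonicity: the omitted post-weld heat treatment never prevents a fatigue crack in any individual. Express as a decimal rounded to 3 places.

p₁ = P(outcome | exposed) = 887/1289 = 0.68813
p₀ = P(outcome | unexposed) = 844/2372 = 0.35582
Under exogeneity and monotonicity, PS = (p₁ − p₀)/(1 − p₀).
PS = (0.68813 − 0.35582) / 0.64418 ≈ 0.5159

PS ≈ 0.516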